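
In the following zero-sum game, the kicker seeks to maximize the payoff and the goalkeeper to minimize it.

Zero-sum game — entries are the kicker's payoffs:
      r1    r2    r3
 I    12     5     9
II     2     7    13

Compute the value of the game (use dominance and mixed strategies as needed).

37/6

Column r3 is strictly dominated by r2 for the goalkeeper (it gives the kicker more in every row).
The remaining 2×2 game on (I, II) × (r1, r2) has no saddle point. Let the kicker play I with probability p; indifference gives 12p + 2(1−p) = 5p + 7(1−p), so p = 5/12.
Similarly the goalkeeper's optimal q on r1 is 1/6, and the value is 12·(1/6) + (5)·(5/6) = 37/6.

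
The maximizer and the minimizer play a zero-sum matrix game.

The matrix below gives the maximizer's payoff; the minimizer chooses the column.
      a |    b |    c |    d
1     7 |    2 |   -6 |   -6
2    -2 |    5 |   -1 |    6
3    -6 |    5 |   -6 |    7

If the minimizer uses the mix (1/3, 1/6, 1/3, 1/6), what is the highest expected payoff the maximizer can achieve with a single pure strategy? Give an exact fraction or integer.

5/6

1: (7)·(1/3) + (2)·(1/6) + (-6)·(1/3) + (-6)·(1/6) = -1/3.
2: (-2)·(1/3) + (5)·(1/6) + (-1)·(1/3) + (6)·(1/6) = 5/6.
3: (-6)·(1/3) + (5)·(1/6) + (-6)·(1/3) + (7)·(1/6) = -2.
The best pure response is 2 with expected payoff 5/6.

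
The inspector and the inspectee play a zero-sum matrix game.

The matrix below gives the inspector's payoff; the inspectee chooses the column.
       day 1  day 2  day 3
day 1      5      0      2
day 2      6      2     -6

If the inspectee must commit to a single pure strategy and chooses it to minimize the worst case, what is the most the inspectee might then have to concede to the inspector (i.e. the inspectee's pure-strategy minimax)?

2

The worst case (largest entry) in each column is day 1: 6, day 2: 2, day 3: 2.
The best (smallest) of these is 2.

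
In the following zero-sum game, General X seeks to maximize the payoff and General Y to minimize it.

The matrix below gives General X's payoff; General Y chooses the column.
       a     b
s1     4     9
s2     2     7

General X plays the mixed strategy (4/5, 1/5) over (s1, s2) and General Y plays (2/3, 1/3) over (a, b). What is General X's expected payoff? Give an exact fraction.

Against (2/3, 1/3), each row's expected payoff is s1: 17/3; s2: 11/3.
Taking the (4/5, 1/5)-weighted average: (4/5)·(17/3) + (1/5)·(11/3) = 79/15.

79/15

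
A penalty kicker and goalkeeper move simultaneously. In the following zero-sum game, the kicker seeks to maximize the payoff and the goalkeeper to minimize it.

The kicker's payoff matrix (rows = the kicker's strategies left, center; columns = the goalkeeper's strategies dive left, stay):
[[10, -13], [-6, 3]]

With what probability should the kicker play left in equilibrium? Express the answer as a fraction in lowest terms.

9/32

Row minima are -13 and -6, so the kicker's maximin is -6; column maxima are 10 and 3, so the goalkeeper's minimax is 3. These differ, so the equilibrium is in mixed strategies.
Let the kicker play left with probability p. The goalkeeper is indifferent when 10p − 6(1−p) = −13p + 3(1−p), giving p = 9/32.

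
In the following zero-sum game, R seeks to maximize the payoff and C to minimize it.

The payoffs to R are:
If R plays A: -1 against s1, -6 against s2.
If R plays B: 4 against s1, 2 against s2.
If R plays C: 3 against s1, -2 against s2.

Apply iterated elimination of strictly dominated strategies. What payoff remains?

Row C is strictly dominated by row B (4>3, 2>-2); eliminate C.
Column s1 is strictly dominated by s2 for C (-6<-1, 2<4); eliminate s1.
Row A is strictly dominated by row B (2>-6); eliminate A.
Only (B, s2) remains, with payoff 2.

2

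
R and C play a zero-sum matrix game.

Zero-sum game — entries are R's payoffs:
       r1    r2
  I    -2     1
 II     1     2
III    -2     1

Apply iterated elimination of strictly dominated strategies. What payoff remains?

Column r2 is strictly dominated by r1 for C (-2<1, 1<2, -2<1); eliminate r2.
Row I is strictly dominated by row II (1>-2); eliminate I.
Row III is strictly dominated by row II (1>-2); eliminate III.
Only (II, r1) remains, with payoff 1.

1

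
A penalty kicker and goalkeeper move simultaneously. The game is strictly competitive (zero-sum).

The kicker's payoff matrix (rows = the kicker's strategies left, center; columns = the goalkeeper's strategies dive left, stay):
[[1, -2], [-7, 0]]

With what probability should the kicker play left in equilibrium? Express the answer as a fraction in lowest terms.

Row minima are -2 and -7, so the kicker's maximin is -2; column maxima are 1 and 0, so the goalkeeper's minimax is 0. These differ, so the equilibrium is in mixed strategies.
Let the kicker play left with probability p. The goalkeeper is indifferent when p − 7(1−p) = −2p, giving p = 7/10.

7/10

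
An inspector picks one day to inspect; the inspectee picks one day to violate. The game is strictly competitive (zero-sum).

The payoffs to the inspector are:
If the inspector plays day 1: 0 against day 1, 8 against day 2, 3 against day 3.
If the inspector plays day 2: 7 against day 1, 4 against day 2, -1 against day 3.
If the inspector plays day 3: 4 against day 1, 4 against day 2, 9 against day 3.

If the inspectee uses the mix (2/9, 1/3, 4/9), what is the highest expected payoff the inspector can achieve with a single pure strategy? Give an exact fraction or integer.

day 1: (0)·(2/9) + (8)·(1/3) + (3)·(4/9) = 4.
day 2: (7)·(2/9) + (4)·(1/3) + (-1)·(4/9) = 22/9.
day 3: (4)·(2/9) + (4)·(1/3) + (9)·(4/9) = 56/9.
The best pure response is day 3 with expected payoff 56/9.

56/9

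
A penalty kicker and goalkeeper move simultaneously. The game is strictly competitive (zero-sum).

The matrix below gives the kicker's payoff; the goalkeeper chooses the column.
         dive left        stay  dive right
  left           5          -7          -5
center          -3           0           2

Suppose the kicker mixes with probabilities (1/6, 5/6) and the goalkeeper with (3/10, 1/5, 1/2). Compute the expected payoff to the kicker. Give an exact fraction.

-19/60

Against (3/10, 1/5, 1/2), each row's expected payoff is left: -12/5; center: 1/10.
Taking the (1/6, 5/6)-weighted average: (1/6)·(-12/5) + (5/6)·(1/10) = -19/60.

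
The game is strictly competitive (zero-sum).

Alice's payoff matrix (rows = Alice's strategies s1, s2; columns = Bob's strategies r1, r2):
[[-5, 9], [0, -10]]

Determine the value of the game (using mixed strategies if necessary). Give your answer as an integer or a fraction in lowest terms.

Row minima are -5 and -10, so Alice's maximin is -5; column maxima are 0 and 9, so Bob's minimax is 0. These differ, so the equilibrium is in mixed strategies.
Let Alice play s1 with probability p. Bob is indifferent when −5p = 9p − 10(1−p), giving p = 5/12.
Let Bob play r1 with probability q. Alice is indifferent when −5q + 9(1−q) = −10(1−q), giving q = 19/24.
The value is -5·(19/24) + (9)·(5/24) = -25/12.

-25/12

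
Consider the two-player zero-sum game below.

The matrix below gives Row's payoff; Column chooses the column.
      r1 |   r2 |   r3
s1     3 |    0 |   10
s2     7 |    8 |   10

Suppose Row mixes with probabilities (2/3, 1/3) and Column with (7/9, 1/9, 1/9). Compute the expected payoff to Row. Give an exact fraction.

43/9

Against (7/9, 1/9, 1/9), each row's expected payoff is s1: 31/9; s2: 67/9.
Taking the (2/3, 1/3)-weighted average: (2/3)·(31/9) + (1/3)·(67/9) = 43/9.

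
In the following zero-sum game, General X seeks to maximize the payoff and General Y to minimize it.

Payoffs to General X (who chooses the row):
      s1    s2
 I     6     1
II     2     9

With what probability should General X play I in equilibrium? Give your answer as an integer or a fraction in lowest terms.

7/12

Row minima are 1 and 2, so General X's maximin is 2; column maxima are 6 and 9, so General Y's minimax is 6. These differ, so the equilibrium is in mixed strategies.
Let General X play I with probability p. General Y is indifferent when 6p + 2(1−p) = p + 9(1−p), giving p = 7/12.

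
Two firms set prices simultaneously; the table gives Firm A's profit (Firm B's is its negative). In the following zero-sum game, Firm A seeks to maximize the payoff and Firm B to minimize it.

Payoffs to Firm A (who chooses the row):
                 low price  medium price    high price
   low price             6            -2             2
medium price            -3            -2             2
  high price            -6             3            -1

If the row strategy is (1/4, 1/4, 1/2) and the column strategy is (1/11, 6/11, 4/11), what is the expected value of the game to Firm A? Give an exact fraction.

1/4

Against (1/11, 6/11, 4/11), each row's expected payoff is low price: 2/11; medium price: -7/11; high price: 8/11.
Taking the (1/4, 1/4, 1/2)-weighted average: (1/4)·(2/11) + (1/4)·(-7/11) + (1/2)·(8/11) = 1/4.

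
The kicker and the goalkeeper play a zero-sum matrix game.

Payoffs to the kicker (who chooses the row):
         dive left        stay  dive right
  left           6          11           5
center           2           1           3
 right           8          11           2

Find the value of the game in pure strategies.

Row minima: 5, 1, 2 → the kicker's maximin is 5.
Column maxima: 8, 11, 5 → the goalkeeper's minimax is 5.
They coincide at (left, dive right), so the value is 5.

5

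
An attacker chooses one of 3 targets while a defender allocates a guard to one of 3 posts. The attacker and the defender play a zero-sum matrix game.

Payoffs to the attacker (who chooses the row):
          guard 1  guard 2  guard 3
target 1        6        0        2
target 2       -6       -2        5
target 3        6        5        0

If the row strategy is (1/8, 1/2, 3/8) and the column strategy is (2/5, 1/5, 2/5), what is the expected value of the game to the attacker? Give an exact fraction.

51/40

Against (2/5, 1/5, 2/5), each row's expected payoff is target 1: 16/5; target 2: -4/5; target 3: 17/5.
Taking the (1/8, 1/2, 3/8)-weighted average: (1/8)·(16/5) + (1/2)·(-4/5) + (3/8)·(17/5) = 51/40.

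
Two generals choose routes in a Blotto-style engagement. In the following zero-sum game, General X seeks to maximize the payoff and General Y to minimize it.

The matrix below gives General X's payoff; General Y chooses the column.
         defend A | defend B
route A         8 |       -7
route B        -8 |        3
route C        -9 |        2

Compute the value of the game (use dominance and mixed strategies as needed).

-16/13

Row route C is strictly dominated by row route B, so General X never plays it.
The remaining 2×2 game on (route A, route B) × (defend A, defend B) has no saddle point. Let General X play route A with probability p; indifference gives 8p − 8(1−p) = −7p + 3(1−p), so p = 11/26.
Similarly General Y's optimal q on defend A is 5/13, and the value is 8·(5/13) + (-7)·(8/13) = -16/13.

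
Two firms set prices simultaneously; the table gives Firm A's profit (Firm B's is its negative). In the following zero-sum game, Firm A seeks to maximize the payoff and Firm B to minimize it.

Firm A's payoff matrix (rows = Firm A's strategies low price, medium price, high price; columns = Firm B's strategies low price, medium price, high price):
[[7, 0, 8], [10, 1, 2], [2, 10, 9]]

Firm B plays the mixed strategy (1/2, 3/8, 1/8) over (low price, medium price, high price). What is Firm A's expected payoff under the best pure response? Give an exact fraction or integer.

47/8

low price: (7)·(1/2) + (0)·(3/8) + (8)·(1/8) = 9/2.
medium price: (10)·(1/2) + (1)·(3/8) + (2)·(1/8) = 45/8.
high price: (2)·(1/2) + (10)·(3/8) + (9)·(1/8) = 47/8.
The best pure response is high price with expected payoff 47/8.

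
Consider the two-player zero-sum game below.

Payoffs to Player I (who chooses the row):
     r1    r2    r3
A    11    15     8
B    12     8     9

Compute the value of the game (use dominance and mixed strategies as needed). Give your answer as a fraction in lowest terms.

Column r1 is strictly dominated by r3 for Player II (it gives Player I more in every row).
The remaining 2×2 game on (A, B) × (r2, r3) has no saddle point. Let Player I play A with probability p; indifference gives 15p + 8(1−p) = 8p + 9(1−p), so p = 1/8.
Similarly Player II's optimal q on r2 is 1/8, and the value is 15·(1/8) + (8)·(7/8) = 71/8.

71/8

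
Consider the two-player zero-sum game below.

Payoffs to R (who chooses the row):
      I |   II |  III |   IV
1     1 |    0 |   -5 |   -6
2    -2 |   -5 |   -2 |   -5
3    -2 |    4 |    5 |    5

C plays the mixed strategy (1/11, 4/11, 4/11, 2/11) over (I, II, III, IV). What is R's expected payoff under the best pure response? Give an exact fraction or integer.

1: (1)·(1/11) + (0)·(4/11) + (-5)·(4/11) + (-6)·(2/11) = -31/11.
2: (-2)·(1/11) + (-5)·(4/11) + (-2)·(4/11) + (-5)·(2/11) = -40/11.
3: (-2)·(1/11) + (4)·(4/11) + (5)·(4/11) + (5)·(2/11) = 4.
The best pure response is 3 with expected payoff 4.

4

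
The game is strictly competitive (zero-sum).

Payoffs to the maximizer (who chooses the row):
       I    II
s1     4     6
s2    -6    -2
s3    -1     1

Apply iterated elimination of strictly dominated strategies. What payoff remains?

Row s2 is strictly dominated by row s1 (4>-6, 6>-2); eliminate s2.
Column II is strictly dominated by I for the minimizer (4<6, -1<1); eliminate II.
Row s3 is strictly dominated by row s1 (4>-1); eliminate s3.
Only (s1, I) remains, with payoff 4.

4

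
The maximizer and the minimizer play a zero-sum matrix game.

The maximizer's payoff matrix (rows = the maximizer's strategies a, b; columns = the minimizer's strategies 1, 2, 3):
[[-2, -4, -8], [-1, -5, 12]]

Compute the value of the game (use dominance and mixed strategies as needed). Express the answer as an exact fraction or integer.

-88/21

Column 1 is strictly dominated by 2 for the minimizer (it gives the maximizer more in every row).
The remaining 2×2 game on (a, b) × (2, 3) has no saddle point. Let the maximizer play a with probability p; indifference gives −4p − 5(1−p) = −8p + 12(1−p), so p = 17/21.
Similarly the minimizer's optimal q on 2 is 20/21, and the value is -4·(20/21) + (-8)·(1/21) = -88/21.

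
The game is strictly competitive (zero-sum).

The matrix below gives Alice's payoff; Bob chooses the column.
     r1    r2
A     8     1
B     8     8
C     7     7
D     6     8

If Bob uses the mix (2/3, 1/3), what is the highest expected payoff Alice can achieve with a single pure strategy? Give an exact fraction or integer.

A: (8)·(2/3) + (1)·(1/3) = 17/3.
B: (8)·(2/3) + (8)·(1/3) = 8.
C: (7)·(2/3) + (7)·(1/3) = 7.
D: (6)·(2/3) + (8)·(1/3) = 20/3.
The best pure response is B with expected payoff 8.

8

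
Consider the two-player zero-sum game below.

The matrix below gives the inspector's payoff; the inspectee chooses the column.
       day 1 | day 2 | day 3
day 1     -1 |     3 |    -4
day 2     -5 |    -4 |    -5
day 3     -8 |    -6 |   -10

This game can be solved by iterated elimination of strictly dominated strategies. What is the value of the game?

-4

Column day 2 is strictly dominated by day 1 for the inspectee (-1<3, -5<-4, -8<-6); eliminate day 2.
Row day 3 is strictly dominated by row day 1 (-1>-8, -4>-10); eliminate day 3.
Row day 2 is strictly dominated by row day 1 (-1>-5, -4>-5); eliminate day 2.
Column day 1 is strictly dominated by day 3 for the inspectee (-4<-1); eliminate day 1.
Only (day 1, day 3) remains, with payoff -4.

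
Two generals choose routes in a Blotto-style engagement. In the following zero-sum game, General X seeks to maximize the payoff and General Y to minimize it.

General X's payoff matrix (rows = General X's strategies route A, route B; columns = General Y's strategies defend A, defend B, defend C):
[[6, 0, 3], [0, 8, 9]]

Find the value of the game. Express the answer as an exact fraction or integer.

24/7

Column defend C is strictly dominated by defend B for General Y (it gives General X more in every row).
The remaining 2×2 game on (route A, route B) × (defend A, defend B) has no saddle point. Let General X play route A with probability p; indifference gives 6p = 8(1−p), so p = 4/7.
Similarly General Y's optimal q on defend A is 4/7, and the value is 6·(4/7) + (0)·(3/7) = 24/7.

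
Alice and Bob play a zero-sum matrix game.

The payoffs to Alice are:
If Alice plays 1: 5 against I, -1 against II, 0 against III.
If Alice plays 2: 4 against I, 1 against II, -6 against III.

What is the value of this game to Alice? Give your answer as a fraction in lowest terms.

-3/4

Column I is strictly dominated by II for Bob (it gives Alice more in every row).
The remaining 2×2 game on (1, 2) × (II, III) has no saddle point. Let Alice play 1 with probability p; indifference gives −p + (1−p) = −6(1−p), so p = 7/8.
Similarly Bob's optimal q on II is 3/4, and the value is -1·(3/4) + (0)·(1/4) = -3/4.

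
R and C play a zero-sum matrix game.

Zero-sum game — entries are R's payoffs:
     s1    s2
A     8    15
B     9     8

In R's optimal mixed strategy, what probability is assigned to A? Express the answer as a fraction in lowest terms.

1/8

Row minima are 8 and 8, so R's maximin is 8; column maxima are 9 and 15, so C's minimax is 9. These differ, so the equilibrium is in mixed strategies.
Let R play A with probability p. C is indifferent when 8p + 9(1−p) = 15p + 8(1−p), giving p = 1/8.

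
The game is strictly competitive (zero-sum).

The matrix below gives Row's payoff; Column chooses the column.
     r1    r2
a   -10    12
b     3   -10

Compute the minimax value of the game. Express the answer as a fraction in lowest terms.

-64/35

Row minima are -10 and -10, so Row's maximin is -10; column maxima are 3 and 12, so Column's minimax is 3. These differ, so the equilibrium is in mixed strategies.
Let Row play a with probability p. Column is indifferent when −10p + 3(1−p) = 12p − 10(1−p), giving p = 13/35.
Let Column play r1 with probability q. Row is indifferent when −10q + 12(1−q) = 3q − 10(1−q), giving q = 22/35.
The value is -10·(22/35) + (12)·(13/35) = -64/35.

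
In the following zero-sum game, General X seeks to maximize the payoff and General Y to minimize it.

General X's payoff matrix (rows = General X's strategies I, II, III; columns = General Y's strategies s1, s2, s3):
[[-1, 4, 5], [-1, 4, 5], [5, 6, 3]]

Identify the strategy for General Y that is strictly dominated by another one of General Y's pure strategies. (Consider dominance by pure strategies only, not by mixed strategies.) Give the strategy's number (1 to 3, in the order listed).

General Y prefers columns that give General X less. Compare s2 with s1: -1 < 4, -1 < 4, 5 < 6.
So s1 strictly dominates s2 for General Y; s2 is strictly dominated.

2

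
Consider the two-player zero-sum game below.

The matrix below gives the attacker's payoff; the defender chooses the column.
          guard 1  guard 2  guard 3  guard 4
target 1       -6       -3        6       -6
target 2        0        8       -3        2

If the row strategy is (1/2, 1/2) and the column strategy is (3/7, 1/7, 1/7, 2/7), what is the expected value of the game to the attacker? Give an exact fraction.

Against (3/7, 1/7, 1/7, 2/7), each row's expected payoff is target 1: -27/7; target 2: 9/7.
Taking the (1/2, 1/2)-weighted average: (1/2)·(-27/7) + (1/2)·(9/7) = -9/7.

-9/7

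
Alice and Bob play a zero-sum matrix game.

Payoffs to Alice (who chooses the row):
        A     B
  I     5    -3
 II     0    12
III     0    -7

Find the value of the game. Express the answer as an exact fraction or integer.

3

Row III is strictly dominated by row I, so Alice never plays it.
The remaining 2×2 game on (I, II) × (A, B) has no saddle point. Let Alice play I with probability p; indifference gives 5p = −3p + 12(1−p), so p = 3/5.
Similarly Bob's optimal q on A is 3/4, and the value is 5·(3/4) + (-3)·(1/4) = 3.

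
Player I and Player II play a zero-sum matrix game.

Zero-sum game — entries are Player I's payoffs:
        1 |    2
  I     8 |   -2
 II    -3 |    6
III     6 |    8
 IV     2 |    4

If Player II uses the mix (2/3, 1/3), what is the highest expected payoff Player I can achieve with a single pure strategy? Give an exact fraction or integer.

I: (8)·(2/3) + (-2)·(1/3) = 14/3.
II: (-3)·(2/3) + (6)·(1/3) = 0.
III: (6)·(2/3) + (8)·(1/3) = 20/3.
IV: (2)·(2/3) + (4)·(1/3) = 8/3.
The best pure response is III with expected payoff 20/3.

20/3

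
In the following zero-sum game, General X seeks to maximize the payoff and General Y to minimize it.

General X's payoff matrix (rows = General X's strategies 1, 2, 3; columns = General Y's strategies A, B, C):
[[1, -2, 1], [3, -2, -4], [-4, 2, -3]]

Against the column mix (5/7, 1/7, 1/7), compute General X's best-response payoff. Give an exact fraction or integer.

9/7

1: (1)·(5/7) + (-2)·(1/7) + (1)·(1/7) = 4/7.
2: (3)·(5/7) + (-2)·(1/7) + (-4)·(1/7) = 9/7.
3: (-4)·(5/7) + (2)·(1/7) + (-3)·(1/7) = -3.
The best pure response is 2 with expected payoff 9/7.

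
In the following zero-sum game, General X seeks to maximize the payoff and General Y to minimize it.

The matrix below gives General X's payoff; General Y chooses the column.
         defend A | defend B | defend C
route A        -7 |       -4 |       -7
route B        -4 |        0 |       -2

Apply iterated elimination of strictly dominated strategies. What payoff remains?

Row route A is strictly dominated by row route B (-4>-7, 0>-4, -2>-7); eliminate route A.
Column defend B is strictly dominated by defend A for General Y (-4<0); eliminate defend B.
Column defend C is strictly dominated by defend A for General Y (-4<-2); eliminate defend C.
Only (route B, defend A) remains, with payoff -4.

-4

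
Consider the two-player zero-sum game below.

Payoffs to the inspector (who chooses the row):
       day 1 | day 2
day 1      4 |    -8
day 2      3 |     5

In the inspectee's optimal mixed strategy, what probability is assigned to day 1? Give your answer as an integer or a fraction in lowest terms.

13/14

Row minima are -8 and 3, so the inspector's maximin is 3; column maxima are 4 and 5, so the inspectee's minimax is 4. These differ, so the equilibrium is in mixed strategies.
Let the inspectee play day 1 with probability q. The inspector is indifferent when 4q − 8(1−q) = 3q + 5(1−q), giving q = 13/14.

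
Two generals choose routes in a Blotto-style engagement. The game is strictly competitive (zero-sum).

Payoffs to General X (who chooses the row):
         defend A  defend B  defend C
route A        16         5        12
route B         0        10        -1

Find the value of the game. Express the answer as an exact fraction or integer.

125/18

Column defend A is strictly dominated by defend C for General Y (it gives General X more in every row).
The remaining 2×2 game on (route A, route B) × (defend B, defend C) has no saddle point. Let General X play route A with probability p; indifference gives 5p + 10(1−p) = 12p − (1−p), so p = 11/18.
Similarly General Y's optimal q on defend B is 13/18, and the value is 5·(13/18) + (12)·(5/18) = 125/18.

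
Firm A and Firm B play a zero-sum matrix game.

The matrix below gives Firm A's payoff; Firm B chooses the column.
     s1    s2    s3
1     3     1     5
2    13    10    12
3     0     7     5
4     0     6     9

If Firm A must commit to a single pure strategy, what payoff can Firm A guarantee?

The worst-case payoff for each row is 1: 1, 2: 10, 3: 0, 4: 0.
The best of these is 10.

10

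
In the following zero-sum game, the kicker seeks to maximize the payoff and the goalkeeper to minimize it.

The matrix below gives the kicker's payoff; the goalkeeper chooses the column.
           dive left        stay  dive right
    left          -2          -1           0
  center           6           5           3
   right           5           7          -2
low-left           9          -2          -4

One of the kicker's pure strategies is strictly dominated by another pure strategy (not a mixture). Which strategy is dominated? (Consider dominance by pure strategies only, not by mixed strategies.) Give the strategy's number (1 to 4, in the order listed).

1

Compare left with center: 6 > -2, 5 > -1, 3 > 0.
So center strictly dominates left for the kicker; left is strictly dominated.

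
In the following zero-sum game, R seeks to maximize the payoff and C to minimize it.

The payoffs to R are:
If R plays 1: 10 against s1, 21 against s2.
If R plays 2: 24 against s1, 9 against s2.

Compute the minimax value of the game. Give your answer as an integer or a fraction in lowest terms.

Row minima are 10 and 9, so R's maximin is 10; column maxima are 24 and 21, so C's minimax is 21. These differ, so the equilibrium is in mixed strategies.
Let R play 1 with probability p. C is indifferent when 10p + 24(1−p) = 21p + 9(1−p), giving p = 15/26.
Let C play s1 with probability q. R is indifferent when 10q + 21(1−q) = 24q + 9(1−q), giving q = 6/13.
The value is 10·(6/13) + (21)·(7/13) = 207/13.

207/13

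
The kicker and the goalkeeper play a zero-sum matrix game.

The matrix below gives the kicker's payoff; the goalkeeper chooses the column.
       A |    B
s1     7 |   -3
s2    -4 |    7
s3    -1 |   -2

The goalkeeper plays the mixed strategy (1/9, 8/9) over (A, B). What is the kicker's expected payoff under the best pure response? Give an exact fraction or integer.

52/9

s1: (7)·(1/9) + (-3)·(8/9) = -17/9.
s2: (-4)·(1/9) + (7)·(8/9) = 52/9.
s3: (-1)·(1/9) + (-2)·(8/9) = -17/9.
The best pure response is s2 with expected payoff 52/9.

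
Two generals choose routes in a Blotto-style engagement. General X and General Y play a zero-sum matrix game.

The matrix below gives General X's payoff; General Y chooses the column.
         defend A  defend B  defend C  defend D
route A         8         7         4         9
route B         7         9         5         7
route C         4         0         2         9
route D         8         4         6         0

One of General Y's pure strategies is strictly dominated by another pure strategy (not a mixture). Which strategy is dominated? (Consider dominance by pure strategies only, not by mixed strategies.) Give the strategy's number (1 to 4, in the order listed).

General Y prefers columns that give General X less. Compare defend A with defend C: 4 < 8, 5 < 7, 2 < 4, 6 < 8.
So defend C strictly dominates defend A for General Y; defend A is strictly dominated.

1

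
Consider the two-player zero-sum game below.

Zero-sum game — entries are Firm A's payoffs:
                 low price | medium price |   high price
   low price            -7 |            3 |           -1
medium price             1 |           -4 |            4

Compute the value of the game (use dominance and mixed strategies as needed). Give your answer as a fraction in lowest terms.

Column high price is strictly dominated by low price for Firm B (it gives Firm A more in every row).
The remaining 2×2 game on (low price, medium price) × (low price, medium price) has no saddle point. Let Firm A play low price with probability p; indifference gives −7p + (1−p) = 3p − 4(1−p), so p = 1/3.
Similarly Firm B's optimal q on low price is 7/15, and the value is -7·(7/15) + (3)·(8/15) = -5/3.

-5/3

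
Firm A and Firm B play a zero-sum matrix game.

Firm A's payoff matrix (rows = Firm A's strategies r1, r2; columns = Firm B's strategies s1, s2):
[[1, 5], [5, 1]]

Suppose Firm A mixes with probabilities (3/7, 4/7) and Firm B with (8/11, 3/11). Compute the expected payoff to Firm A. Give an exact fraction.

241/77

Against (8/11, 3/11), each row's expected payoff is r1: 23/11; r2: 43/11.
Taking the (3/7, 4/7)-weighted average: (3/7)·(23/11) + (4/7)·(43/11) = 241/77.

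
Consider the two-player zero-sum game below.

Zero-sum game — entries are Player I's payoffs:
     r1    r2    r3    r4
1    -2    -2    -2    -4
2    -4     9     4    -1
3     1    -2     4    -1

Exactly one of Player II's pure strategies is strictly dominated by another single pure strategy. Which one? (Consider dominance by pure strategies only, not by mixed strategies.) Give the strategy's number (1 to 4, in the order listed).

Player II prefers columns that give Player I less. Compare r3 with r4: -4 < -2, -1 < 4, -1 < 4.
So r4 strictly dominates r3 for Player II; r3 is strictly dominated.

3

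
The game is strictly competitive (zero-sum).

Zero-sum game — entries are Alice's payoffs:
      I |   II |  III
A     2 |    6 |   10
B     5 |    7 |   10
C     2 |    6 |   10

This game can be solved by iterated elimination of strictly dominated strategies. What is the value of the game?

5

Column III is strictly dominated by I for Bob (2<10, 5<10, 2<10); eliminate III.
Row A is strictly dominated by row B (5>2, 7>6); eliminate A.
Row C is strictly dominated by row B (5>2, 7>6); eliminate C.
Column II is strictly dominated by I for Bob (5<7); eliminate II.
Only (B, I) remains, with payoff 5.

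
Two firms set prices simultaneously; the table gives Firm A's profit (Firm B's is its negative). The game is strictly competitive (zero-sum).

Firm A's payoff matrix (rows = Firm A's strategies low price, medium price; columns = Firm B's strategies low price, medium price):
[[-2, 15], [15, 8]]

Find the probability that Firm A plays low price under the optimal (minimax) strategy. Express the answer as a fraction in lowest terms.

Row minima are -2 and 8, so Firm A's maximin is 8; column maxima are 15 and 15, so Firm B's minimax is 15. These differ, so the equilibrium is in mixed strategies.
Let Firm A play low price with probability p. Firm B is indifferent when −2p + 15(1−p) = 15p + 8(1−p), giving p = 7/24.

7/24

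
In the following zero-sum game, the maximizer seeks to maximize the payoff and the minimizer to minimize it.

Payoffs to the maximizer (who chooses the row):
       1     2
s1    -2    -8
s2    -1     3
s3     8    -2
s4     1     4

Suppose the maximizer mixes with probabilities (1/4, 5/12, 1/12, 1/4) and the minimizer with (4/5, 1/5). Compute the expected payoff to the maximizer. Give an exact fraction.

1/60

Against (4/5, 1/5), each row's expected payoff is s1: -16/5; s2: -1/5; s3: 6; s4: 8/5.
Taking the (1/4, 5/12, 1/12, 1/4)-weighted average: (1/4)·(-16/5) + (5/12)·(-1/5) + (1/12)·(6) + (1/4)·(8/5) = 1/60.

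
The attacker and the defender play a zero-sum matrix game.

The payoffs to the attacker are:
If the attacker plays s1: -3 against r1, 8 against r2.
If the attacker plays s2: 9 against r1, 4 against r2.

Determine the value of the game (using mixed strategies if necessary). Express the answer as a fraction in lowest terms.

21/4

Row minima are -3 and 4, so the attacker's maximin is 4; column maxima are 9 and 8, so the defender's minimax is 8. These differ, so the equilibrium is in mixed strategies.
Let the attacker play s1 with probability p. The defender is indifferent when −3p + 9(1−p) = 8p + 4(1−p), giving p = 5/16.
Let the defender play r1 with probability q. The attacker is indifferent when −3q + 8(1−q) = 9q + 4(1−q), giving q = 1/4.
The value is -3·(1/4) + (8)·(3/4) = 21/4.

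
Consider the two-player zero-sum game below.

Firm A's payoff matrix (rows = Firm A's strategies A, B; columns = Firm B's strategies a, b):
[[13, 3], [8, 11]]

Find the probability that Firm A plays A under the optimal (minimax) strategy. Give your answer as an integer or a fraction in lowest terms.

Row minima are 3 and 8, so Firm A's maximin is 8; column maxima are 13 and 11, so Firm B's minimax is 11. These differ, so the equilibrium is in mixed strategies.
Let Firm A play A with probability p. Firm B is indifferent when 13p + 8(1−p) = 3p + 11(1−p), giving p = 3/13.

3/13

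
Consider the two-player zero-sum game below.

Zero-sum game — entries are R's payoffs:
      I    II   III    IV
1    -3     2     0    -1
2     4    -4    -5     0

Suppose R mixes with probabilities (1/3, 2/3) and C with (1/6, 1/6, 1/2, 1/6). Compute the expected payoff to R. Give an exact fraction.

Against (1/6, 1/6, 1/2, 1/6), each row's expected payoff is 1: -1/3; 2: -5/2.
Taking the (1/3, 2/3)-weighted average: (1/3)·(-1/3) + (2/3)·(-5/2) = -16/9.

-16/9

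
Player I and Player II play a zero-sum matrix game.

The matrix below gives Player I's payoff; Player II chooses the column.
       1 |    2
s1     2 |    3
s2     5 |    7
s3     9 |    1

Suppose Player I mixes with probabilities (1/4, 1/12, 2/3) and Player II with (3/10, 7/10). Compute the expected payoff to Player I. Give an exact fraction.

139/40

Against (3/10, 7/10), each row's expected payoff is s1: 27/10; s2: 32/5; s3: 17/5.
Taking the (1/4, 1/12, 2/3)-weighted average: (1/4)·(27/10) + (1/12)·(32/5) + (2/3)·(17/5) = 139/40.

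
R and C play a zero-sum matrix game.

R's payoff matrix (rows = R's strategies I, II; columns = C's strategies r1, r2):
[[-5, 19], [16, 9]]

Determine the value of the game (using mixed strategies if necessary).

349/31

Row minima are -5 and 9, so R's maximin is 9; column maxima are 16 and 19, so C's minimax is 16. These differ, so the equilibrium is in mixed strategies.
Let R play I with probability p. C is indifferent when −5p + 16(1−p) = 19p + 9(1−p), giving p = 7/31.
Let C play r1 with probability q. R is indifferent when −5q + 19(1−q) = 16q + 9(1−q), giving q = 10/31.
The value is -5·(10/31) + (19)·(21/31) = 349/31.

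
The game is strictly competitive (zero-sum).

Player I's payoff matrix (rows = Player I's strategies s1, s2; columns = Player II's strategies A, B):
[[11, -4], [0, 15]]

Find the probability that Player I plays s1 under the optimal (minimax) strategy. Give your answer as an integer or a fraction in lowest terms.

Row minima are -4 and 0, so Player I's maximin is 0; column maxima are 11 and 15, so Player II's minimax is 11. These differ, so the equilibrium is in mixed strategies.
Let Player I play s1 with probability p. Player II is indifferent when 11p = −4p + 15(1−p), giving p = 1/2.

1/2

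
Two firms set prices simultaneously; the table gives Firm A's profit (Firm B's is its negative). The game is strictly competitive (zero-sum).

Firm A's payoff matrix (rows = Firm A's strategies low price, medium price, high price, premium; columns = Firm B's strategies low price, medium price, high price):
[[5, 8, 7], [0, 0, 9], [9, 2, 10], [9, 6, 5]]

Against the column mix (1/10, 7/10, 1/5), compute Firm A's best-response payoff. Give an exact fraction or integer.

15/2

low price: (5)·(1/10) + (8)·(7/10) + (7)·(1/5) = 15/2.
medium price: (0)·(1/10) + (0)·(7/10) + (9)·(1/5) = 9/5.
high price: (9)·(1/10) + (2)·(7/10) + (10)·(1/5) = 43/10.
premium: (9)·(1/10) + (6)·(7/10) + (5)·(1/5) = 61/10.
The best pure response is low price with expected payoff 15/2.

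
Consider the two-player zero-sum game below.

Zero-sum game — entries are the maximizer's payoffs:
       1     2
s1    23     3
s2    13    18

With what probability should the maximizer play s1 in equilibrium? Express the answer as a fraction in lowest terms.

1/5

Row minima are 3 and 13, so the maximizer's maximin is 13; column maxima are 23 and 18, so the minimizer's minimax is 18. These differ, so the equilibrium is in mixed strategies.
Let the maximizer play s1 with probability p. The minimizer is indifferent when 23p + 13(1−p) = 3p + 18(1−p), giving p = 1/5.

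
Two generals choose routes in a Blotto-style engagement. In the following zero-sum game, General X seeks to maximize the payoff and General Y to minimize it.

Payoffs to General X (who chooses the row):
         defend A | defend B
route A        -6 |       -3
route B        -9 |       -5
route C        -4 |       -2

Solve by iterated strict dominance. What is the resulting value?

Column defend B is strictly dominated by defend A for General Y (-6<-3, -9<-5, -4<-2); eliminate defend B.
Row route B is strictly dominated by row route A (-6>-9); eliminate route B.
Row route A is strictly dominated by row route C (-4>-6); eliminate route A.
Only (route C, defend A) remains, with payoff -4.

-4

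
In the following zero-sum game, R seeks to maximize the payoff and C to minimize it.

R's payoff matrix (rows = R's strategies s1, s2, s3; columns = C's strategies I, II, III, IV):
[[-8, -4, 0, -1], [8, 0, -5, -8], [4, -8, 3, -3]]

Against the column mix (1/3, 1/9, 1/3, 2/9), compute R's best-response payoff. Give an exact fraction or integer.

7/9

s1: (-8)·(1/3) + (-4)·(1/9) + (0)·(1/3) + (-1)·(2/9) = -10/3.
s2: (8)·(1/3) + (0)·(1/9) + (-5)·(1/3) + (-8)·(2/9) = -7/9.
s3: (4)·(1/3) + (-8)·(1/9) + (3)·(1/3) + (-3)·(2/9) = 7/9.
The best pure response is s3 with expected payoff 7/9.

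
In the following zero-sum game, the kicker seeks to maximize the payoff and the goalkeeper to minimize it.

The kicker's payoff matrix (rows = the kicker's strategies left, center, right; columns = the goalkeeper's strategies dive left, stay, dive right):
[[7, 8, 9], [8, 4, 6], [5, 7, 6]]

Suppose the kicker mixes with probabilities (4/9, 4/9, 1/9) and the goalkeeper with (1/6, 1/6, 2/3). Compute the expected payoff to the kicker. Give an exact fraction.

64/9

Against (1/6, 1/6, 2/3), each row's expected payoff is left: 17/2; center: 6; right: 6.
Taking the (4/9, 4/9, 1/9)-weighted average: (4/9)·(17/2) + (4/9)·(6) + (1/9)·(6) = 64/9.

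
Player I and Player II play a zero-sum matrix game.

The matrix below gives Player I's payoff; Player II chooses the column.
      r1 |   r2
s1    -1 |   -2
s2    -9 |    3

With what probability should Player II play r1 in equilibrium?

Row minima are -2 and -9, so Player I's maximin is -2; column maxima are -1 and 3, so Player II's minimax is -1. These differ, so the equilibrium is in mixed strategies.
Let Player II play r1 with probability q. Player I is indifferent when −q − 2(1−q) = −9q + 3(1−q), giving q = 5/13.

5/13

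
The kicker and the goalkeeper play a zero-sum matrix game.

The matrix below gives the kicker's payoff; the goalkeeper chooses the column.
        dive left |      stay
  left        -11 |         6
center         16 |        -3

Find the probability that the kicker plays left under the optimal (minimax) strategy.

Row minima are -11 and -3, so the kicker's maximin is -3; column maxima are 16 and 6, so the goalkeeper's minimax is 6. These differ, so the equilibrium is in mixed strategies.
Let the kicker play left with probability p. The goalkeeper is indifferent when −11p + 16(1−p) = 6p − 3(1−p), giving p = 19/36.

19/36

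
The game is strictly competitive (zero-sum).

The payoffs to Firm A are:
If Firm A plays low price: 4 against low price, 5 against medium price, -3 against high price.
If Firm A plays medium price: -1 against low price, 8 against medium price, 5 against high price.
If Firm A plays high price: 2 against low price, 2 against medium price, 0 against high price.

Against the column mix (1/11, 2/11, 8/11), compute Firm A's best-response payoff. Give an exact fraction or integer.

5

low price: (4)·(1/11) + (5)·(2/11) + (-3)·(8/11) = -10/11.
medium price: (-1)·(1/11) + (8)·(2/11) + (5)·(8/11) = 5.
high price: (2)·(1/11) + (2)·(2/11) + (0)·(8/11) = 6/11.
The best pure response is medium price with expected payoff 5.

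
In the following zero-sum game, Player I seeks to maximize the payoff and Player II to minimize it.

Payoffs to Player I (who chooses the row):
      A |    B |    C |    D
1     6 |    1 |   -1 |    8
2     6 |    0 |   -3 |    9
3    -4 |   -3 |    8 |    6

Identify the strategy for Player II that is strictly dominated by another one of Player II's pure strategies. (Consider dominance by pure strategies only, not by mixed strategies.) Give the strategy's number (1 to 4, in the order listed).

4

Player II prefers columns that give Player I less. Compare D with A: 6 < 8, 6 < 9, -4 < 6.
So A strictly dominates D for Player II; D is strictly dominated.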